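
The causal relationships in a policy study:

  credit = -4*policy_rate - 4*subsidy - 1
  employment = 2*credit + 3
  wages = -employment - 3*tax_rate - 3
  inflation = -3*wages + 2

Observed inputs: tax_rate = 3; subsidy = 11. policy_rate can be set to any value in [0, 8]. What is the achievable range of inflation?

-415 to -223

Substituting into the credit equation gives credit = -4*policy_rate - 45.
Substituting into the employment equation gives employment = -8*policy_rate - 87.
Substituting into the wages equation gives wages = 8*policy_rate + 75.
Substituting into the inflation equation gives inflation = -24*policy_rate - 223.
Linear in policy_rate, so extremes are at the endpoints: policy_rate = 0 gives inflation = -223; policy_rate = 8 gives inflation = -415.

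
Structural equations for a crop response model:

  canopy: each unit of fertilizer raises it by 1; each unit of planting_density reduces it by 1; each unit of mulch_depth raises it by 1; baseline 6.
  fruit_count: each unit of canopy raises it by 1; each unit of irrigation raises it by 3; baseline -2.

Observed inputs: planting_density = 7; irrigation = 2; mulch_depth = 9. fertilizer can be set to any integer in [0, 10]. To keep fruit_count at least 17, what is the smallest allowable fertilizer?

fertilizer = 5

Substituting into the canopy equation gives canopy = fertilizer + 8.
So fruit_count = fertilizer + 12.
Require fertilizer + 12 ≥ 17, so fertilizer ≥ 5.
The smallest integer in [0, 10] satisfying this is 5.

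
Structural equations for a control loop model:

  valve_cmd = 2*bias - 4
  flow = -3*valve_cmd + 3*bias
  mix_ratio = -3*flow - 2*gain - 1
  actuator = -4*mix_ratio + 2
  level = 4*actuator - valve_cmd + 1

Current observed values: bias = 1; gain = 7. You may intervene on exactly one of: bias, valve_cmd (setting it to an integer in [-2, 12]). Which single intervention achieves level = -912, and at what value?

set valve_cmd = 9

Intervening on bias: level = -146*bias + 829. Reaching -912 requires bias = 1741/146, not an integer.
Intervening on valve_cmd: with other inputs at their observed values, level = -145*valve_cmd + 393. Solving for -912 gives valve_cmd = 9, within [-2, 12].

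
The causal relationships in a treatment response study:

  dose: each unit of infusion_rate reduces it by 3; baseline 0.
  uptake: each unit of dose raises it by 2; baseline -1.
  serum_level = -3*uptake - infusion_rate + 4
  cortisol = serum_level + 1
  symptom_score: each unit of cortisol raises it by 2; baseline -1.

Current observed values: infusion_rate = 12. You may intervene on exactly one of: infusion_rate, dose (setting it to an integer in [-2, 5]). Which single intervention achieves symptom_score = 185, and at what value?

Intervening on infusion_rate: with other inputs at their observed values, symptom_score = 34*infusion_rate + 15. Solving for 185 gives infusion_rate = 5, within [-2, 5].
Intervening on dose: symptom_score = -12*dose - 9. Reaching 185 requires dose = -97/6, not an integer.

set infusion_rate = 5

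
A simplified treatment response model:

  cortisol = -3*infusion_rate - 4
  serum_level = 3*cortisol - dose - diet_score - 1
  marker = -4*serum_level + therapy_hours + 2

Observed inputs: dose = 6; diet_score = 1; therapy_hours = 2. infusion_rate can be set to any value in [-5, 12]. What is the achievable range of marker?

Substituting into the serum_level equation gives serum_level = -9*infusion_rate - 20.
marker becomes 36*infusion_rate + 84.
Linear in infusion_rate, so extremes are at the endpoints: infusion_rate = -5 gives marker = -96; infusion_rate = 12 gives marker = 516.

-96 to 516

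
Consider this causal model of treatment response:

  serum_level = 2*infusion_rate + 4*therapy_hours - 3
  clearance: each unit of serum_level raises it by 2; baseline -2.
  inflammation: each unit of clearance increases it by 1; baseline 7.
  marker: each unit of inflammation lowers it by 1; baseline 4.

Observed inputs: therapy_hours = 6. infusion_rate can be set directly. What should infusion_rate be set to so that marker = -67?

Substituting into the serum_level equation gives serum_level = 2*infusion_rate + 21.
So clearance = 4*infusion_rate + 40.
So inflammation = 4*infusion_rate + 47.
Substituting into the marker equation gives marker = -4*infusion_rate - 43.
Solve -4*infusion_rate - 43 = -67: infusion_rate = (-67 + 43) / -4 = 6.

infusion_rate = 6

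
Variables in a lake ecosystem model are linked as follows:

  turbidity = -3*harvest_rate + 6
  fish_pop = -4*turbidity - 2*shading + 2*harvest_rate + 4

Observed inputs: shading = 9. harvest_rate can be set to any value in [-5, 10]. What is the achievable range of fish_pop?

Substituting into the fish_pop equation gives fish_pop = 14*harvest_rate - 38.
Linear in harvest_rate, so extremes are at the endpoints: harvest_rate = -5 gives fish_pop = -108; harvest_rate = 10 gives fish_pop = 102.

-108 to 102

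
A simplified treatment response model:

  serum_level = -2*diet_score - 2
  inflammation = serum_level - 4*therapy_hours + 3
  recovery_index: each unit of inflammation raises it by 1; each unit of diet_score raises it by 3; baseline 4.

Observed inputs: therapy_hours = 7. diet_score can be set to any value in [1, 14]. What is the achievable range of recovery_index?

-22 to -9

Substituting into the inflammation equation gives inflammation = -2*diet_score - 27.
So recovery_index = diet_score - 23.
Linear in diet_score, so extremes are at the endpoints: diet_score = 1 gives recovery_index = -22; diet_score = 14 gives recovery_index = -9.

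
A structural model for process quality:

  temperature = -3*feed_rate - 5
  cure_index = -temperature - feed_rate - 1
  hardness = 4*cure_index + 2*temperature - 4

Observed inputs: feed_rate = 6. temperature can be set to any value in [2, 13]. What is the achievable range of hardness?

Intervening on temperature fixes its value directly, overriding its dependence on feed_rate.
Substituting into the cure_index equation gives cure_index = -temperature - 7.
So hardness = -2*temperature - 32.
Linear in temperature, so extremes are at the endpoints: temperature = 2 gives hardness = -36; temperature = 13 gives hardness = -58.

-58 to -36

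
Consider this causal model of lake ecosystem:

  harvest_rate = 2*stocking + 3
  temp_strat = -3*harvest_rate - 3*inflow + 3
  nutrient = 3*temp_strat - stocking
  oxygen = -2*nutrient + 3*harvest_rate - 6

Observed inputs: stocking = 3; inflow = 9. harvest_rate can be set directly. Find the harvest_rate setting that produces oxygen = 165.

harvest_rate = 1

Intervening on harvest_rate fixes its value directly, overriding its dependence on stocking.
Substituting into the temp_strat equation gives temp_strat = -3*harvest_rate - 24.
So nutrient = -9*harvest_rate - 75.
oxygen becomes 21*harvest_rate + 144.
Solve 21*harvest_rate + 144 = 165: harvest_rate = (165 - 144) / 21 = 1.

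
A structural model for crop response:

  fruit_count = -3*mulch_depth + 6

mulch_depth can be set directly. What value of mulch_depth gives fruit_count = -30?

Solve -3*mulch_depth + 6 = -30: mulch_depth = (-30 - 6) / -3 = 12.

mulch_depth = 12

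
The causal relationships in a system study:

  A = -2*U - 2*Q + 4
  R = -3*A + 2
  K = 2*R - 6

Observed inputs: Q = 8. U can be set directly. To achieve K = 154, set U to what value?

Substituting into the A equation gives A = -2*U - 12.
Substituting into the R equation gives R = 6*U + 38.
K becomes 12*U + 70.
Solve 12*U + 70 = 154: U = (154 - 70) / 12 = 7.

U = 7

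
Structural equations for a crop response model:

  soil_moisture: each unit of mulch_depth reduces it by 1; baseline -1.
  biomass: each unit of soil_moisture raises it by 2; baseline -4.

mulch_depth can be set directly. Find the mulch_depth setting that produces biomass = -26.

mulch_depth = 10

Substituting into the biomass equation gives biomass = -2*mulch_depth - 6.
Solve -2*mulch_depth - 6 = -26: mulch_depth = (-26 + 6) / -2 = 10.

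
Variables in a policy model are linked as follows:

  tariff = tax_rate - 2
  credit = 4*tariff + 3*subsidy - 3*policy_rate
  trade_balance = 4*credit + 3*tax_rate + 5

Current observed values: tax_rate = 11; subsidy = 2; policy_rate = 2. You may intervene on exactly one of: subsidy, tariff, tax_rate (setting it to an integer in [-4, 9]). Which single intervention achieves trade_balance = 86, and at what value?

set tariff = 3

Intervening on subsidy: trade_balance = 12*subsidy + 158. Reaching 86 requires subsidy = -6, outside [-4, 9].
Intervening on tariff: with other inputs at their observed values, trade_balance = 16*tariff + 38. Solving for 86 gives tariff = 3, within [-4, 9].
Intervening on tax_rate: trade_balance = 19*tax_rate - 27. Reaching 86 requires tax_rate = 113/19, not an integer.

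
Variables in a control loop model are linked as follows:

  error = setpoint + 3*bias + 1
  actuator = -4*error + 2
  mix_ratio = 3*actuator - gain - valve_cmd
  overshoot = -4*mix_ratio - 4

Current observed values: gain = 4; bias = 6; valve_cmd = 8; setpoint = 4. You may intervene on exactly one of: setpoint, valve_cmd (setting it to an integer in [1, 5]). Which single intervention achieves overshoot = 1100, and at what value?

set valve_cmd = 2

Intervening on setpoint: overshoot = 48*setpoint + 932. Reaching 1100 requires setpoint = 7/2, not an integer.
Intervening on valve_cmd: with other inputs at their observed values, overshoot = 4*valve_cmd + 1092. Solving for 1100 gives valve_cmd = 2, within [1, 5].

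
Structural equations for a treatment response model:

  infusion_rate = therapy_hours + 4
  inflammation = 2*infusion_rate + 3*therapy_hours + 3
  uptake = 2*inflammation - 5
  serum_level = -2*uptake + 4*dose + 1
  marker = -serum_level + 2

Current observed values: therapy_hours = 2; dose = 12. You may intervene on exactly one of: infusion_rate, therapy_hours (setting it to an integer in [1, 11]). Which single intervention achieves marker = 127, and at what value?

set therapy_hours = 7

Intervening on infusion_rate: marker = 8*infusion_rate - 21. Reaching 127 requires infusion_rate = 37/2, not an integer.
Intervening on therapy_hours: with other inputs at their observed values, marker = 20*therapy_hours - 13. Solving for 127 gives therapy_hours = 7, within [1, 11].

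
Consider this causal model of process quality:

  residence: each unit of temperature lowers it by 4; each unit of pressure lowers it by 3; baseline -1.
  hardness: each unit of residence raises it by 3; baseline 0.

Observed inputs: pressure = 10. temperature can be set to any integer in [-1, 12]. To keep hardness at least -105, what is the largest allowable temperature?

temperature = 1

Substituting into the residence equation gives residence = -4*temperature - 31.
Substituting into the hardness equation gives hardness = -12*temperature - 93.
Require -12*temperature - 93 ≥ -105, so temperature ≤ 1.
The largest integer in [-1, 12] satisfying this is 1.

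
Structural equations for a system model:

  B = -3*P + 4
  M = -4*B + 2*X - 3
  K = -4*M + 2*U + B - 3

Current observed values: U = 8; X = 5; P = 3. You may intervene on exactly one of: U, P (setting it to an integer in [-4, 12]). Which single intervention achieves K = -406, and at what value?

Intervening on U: K = 2*U - 116. Reaching -406 requires U = -145, outside [-4, 12].
Intervening on P: with other inputs at their observed values, K = -51*P + 53. Solving for -406 gives P = 9, within [-4, 12].

set P = 9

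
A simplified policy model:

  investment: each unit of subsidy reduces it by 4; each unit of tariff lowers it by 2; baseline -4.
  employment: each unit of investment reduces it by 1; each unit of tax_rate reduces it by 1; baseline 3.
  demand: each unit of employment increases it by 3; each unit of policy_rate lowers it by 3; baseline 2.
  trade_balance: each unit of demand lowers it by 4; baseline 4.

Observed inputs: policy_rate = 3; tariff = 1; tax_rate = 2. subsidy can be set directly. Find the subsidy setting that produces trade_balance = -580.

Substituting into the investment equation gives investment = -4*subsidy - 6.
This gives employment = 4*subsidy + 7.
So demand = 12*subsidy + 14.
So trade_balance = -48*subsidy - 52.
Solve -48*subsidy - 52 = -580: subsidy = (-580 + 52) / -48 = 11.

subsidy = 11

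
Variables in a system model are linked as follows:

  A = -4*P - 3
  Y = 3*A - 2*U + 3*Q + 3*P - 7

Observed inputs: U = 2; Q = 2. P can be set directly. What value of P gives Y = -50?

P = 4

Substituting into the Y equation gives Y = -9*P - 14.
Solve -9*P - 14 = -50: P = (-50 + 14) / -9 = 4.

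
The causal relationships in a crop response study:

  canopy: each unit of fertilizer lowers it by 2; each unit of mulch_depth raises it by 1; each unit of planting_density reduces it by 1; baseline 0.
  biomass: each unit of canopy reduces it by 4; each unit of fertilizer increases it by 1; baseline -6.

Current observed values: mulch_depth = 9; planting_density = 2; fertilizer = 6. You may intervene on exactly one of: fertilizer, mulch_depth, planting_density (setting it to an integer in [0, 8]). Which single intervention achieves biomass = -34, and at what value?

Intervening on fertilizer: with other inputs at their observed values, biomass = 9*fertilizer - 34. Solving for -34 gives fertilizer = 0, within [0, 8].
Intervening on mulch_depth: biomass = -4*mulch_depth + 56. Reaching -34 requires mulch_depth = 45/2, not an integer.
Intervening on planting_density: biomass = 4*planting_density + 12. Reaching -34 requires planting_density = -23/2, not an integer.

set fertilizer = 0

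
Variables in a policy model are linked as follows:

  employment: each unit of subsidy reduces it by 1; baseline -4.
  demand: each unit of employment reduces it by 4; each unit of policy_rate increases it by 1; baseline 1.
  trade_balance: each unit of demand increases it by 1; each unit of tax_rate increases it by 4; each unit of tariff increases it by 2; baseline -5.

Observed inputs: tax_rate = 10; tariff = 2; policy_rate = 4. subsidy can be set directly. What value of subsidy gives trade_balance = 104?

Substituting into the demand equation gives demand = 4*subsidy + 21.
This gives trade_balance = 4*subsidy + 60.
Solve 4*subsidy + 60 = 104: subsidy = (104 - 60) / 4 = 11.

subsidy = 11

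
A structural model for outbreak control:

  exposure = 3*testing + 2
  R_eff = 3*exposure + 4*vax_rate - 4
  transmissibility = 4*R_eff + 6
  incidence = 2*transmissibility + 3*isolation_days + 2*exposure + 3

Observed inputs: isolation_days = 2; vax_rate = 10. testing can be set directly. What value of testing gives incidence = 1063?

Substituting into the R_eff equation gives R_eff = 9*testing + 42.
So transmissibility = 36*testing + 174.
Substituting into the incidence equation gives incidence = 78*testing + 361.
Solve 78*testing + 361 = 1063: testing = (1063 - 361) / 78 = 9.

testing = 9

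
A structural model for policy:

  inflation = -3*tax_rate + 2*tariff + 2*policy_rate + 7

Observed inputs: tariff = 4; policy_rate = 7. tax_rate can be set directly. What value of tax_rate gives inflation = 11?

tax_rate = 6

Substituting into the inflation equation gives inflation = -3*tax_rate + 29.
Solve -3*tax_rate + 29 = 11: tax_rate = (11 - 29) / -3 = 6.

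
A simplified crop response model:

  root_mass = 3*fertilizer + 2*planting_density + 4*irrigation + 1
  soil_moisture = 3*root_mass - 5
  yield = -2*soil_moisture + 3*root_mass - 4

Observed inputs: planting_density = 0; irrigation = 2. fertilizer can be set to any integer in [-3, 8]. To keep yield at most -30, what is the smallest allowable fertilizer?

fertilizer = 1

Substituting into the root_mass equation gives root_mass = 3*fertilizer + 9.
This gives soil_moisture = 9*fertilizer + 22.
Substituting into the yield equation gives yield = -9*fertilizer - 21.
Require -9*fertilizer - 21 ≤ -30, so fertilizer ≥ 1.
The smallest integer in [-3, 8] satisfying this is 1.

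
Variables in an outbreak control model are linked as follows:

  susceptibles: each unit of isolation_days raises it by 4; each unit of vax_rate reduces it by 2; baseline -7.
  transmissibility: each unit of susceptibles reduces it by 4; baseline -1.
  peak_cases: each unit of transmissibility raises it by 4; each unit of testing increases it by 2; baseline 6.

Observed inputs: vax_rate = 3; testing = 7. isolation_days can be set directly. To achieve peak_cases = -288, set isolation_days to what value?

isolation_days = 8

Substituting into the susceptibles equation gives susceptibles = 4*isolation_days - 13.
So transmissibility = -16*isolation_days + 51.
Substituting into the peak_cases equation gives peak_cases = -64*isolation_days + 224.
Solve -64*isolation_days + 224 = -288: isolation_days = (-288 - 224) / -64 = 8.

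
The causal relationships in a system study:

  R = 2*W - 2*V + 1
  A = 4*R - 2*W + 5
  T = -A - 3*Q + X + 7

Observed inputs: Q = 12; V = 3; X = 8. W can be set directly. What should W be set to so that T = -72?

W = 11

Substituting into the R equation gives R = 2*W - 5.
Substituting into the A equation gives A = 6*W - 15.
T becomes -6*W - 6.
Solve -6*W - 6 = -72: W = (-72 + 6) / -6 = 11.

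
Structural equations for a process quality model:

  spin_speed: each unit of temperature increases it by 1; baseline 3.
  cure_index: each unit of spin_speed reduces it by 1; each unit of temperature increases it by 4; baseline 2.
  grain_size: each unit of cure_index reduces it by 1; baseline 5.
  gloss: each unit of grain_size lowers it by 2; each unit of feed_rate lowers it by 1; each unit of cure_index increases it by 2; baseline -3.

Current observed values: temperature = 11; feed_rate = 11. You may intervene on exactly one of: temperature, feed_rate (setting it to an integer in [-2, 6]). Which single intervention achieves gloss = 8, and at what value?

set temperature = 3

Intervening on temperature: with other inputs at their observed values, gloss = 12*temperature - 28. Solving for 8 gives temperature = 3, within [-2, 6].
Intervening on feed_rate: gloss = -feed_rate + 115. Reaching 8 requires feed_rate = 107, outside [-2, 6].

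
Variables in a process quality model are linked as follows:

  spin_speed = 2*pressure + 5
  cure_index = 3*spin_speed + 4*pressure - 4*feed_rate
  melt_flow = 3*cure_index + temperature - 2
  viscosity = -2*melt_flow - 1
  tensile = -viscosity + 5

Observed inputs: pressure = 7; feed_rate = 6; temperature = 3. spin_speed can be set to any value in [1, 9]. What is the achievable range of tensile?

50 to 194

Intervening on spin_speed fixes its value directly, overriding its dependence on pressure.
Substituting into the cure_index equation gives cure_index = 3*spin_speed + 4.
This gives melt_flow = 9*spin_speed + 13.
This gives viscosity = -18*spin_speed - 27.
This gives tensile = 18*spin_speed + 32.
Linear in spin_speed, so extremes are at the endpoints: spin_speed = 1 gives tensile = 50; spin_speed = 9 gives tensile = 194.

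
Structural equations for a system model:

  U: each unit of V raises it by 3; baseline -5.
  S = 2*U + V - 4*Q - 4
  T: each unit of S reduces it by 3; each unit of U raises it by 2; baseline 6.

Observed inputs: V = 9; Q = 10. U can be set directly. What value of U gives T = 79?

U = 8

Intervening on U fixes its value directly, overriding its dependence on V.
Substituting into the S equation gives S = 2*U - 35.
This gives T = -4*U + 111.
Solve -4*U + 111 = 79: U = (79 - 111) / -4 = 8.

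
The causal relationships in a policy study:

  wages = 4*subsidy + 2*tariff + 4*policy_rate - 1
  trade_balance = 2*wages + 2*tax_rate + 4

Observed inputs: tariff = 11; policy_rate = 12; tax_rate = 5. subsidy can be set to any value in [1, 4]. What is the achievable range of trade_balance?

160 to 184

Substituting into the wages equation gives wages = 4*subsidy + 69.
So trade_balance = 8*subsidy + 152.
Linear in subsidy, so extremes are at the endpoints: subsidy = 1 gives trade_balance = 160; subsidy = 4 gives trade_balance = 184.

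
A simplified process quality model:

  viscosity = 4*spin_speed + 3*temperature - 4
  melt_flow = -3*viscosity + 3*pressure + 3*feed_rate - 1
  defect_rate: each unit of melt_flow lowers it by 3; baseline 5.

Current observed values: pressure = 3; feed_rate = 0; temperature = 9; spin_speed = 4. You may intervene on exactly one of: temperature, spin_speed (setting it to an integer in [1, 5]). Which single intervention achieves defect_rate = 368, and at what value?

Intervening on temperature: defect_rate = 27*temperature + 89. Reaching 368 requires temperature = 31/3, not an integer.
Intervening on spin_speed: with other inputs at their observed values, defect_rate = 36*spin_speed + 188. Solving for 368 gives spin_speed = 5, within [1, 5].

set spin_speed = 5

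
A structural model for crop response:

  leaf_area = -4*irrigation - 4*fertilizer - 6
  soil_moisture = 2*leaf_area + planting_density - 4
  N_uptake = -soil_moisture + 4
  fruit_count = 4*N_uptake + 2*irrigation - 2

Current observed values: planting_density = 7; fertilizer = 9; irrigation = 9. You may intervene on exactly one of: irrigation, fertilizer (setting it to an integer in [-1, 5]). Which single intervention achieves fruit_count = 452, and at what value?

Intervening on irrigation: fruit_count = 34*irrigation + 338. Reaching 452 requires irrigation = 57/17, not an integer.
Intervening on fertilizer: with other inputs at their observed values, fruit_count = 32*fertilizer + 356. Solving for 452 gives fertilizer = 3, within [-1, 5].

set fertilizer = 3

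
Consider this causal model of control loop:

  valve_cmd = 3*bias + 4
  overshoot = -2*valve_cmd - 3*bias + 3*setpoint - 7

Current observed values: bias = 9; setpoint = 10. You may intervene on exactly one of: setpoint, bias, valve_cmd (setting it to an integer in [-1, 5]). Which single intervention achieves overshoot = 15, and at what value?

set bias = 0

Intervening on setpoint: overshoot = 3*setpoint - 96. Reaching 15 requires setpoint = 37, outside [-1, 5].
Intervening on bias: with other inputs at their observed values, overshoot = -9*bias + 15. Solving for 15 gives bias = 0, within [-1, 5].
Intervening on valve_cmd: overshoot = -2*valve_cmd - 4. Reaching 15 requires valve_cmd = -19/2, not an integer.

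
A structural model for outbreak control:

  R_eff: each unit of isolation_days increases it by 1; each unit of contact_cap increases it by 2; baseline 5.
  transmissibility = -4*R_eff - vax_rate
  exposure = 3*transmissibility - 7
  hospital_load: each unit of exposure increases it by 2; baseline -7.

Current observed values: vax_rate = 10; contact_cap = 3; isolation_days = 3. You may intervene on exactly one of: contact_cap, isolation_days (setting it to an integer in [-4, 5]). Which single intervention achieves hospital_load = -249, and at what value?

Intervening on contact_cap: hospital_load = -48*contact_cap - 273. Reaching -249 requires contact_cap = -1/2, not an integer.
Intervening on isolation_days: with other inputs at their observed values, hospital_load = -24*isolation_days - 345. Solving for -249 gives isolation_days = -4, within [-4, 5].

set isolation_days = -4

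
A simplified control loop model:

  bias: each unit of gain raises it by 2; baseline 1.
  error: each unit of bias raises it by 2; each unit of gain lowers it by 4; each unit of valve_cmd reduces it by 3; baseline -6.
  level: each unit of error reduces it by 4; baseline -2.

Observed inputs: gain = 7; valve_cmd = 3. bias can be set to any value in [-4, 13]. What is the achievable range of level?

66 to 202

Intervening on bias fixes its value directly, overriding its dependence on gain.
Substituting into the error equation gives error = 2*bias - 43.
So level = -8*bias + 170.
Linear in bias, so extremes are at the endpoints: bias = -4 gives level = 202; bias = 13 gives level = 66.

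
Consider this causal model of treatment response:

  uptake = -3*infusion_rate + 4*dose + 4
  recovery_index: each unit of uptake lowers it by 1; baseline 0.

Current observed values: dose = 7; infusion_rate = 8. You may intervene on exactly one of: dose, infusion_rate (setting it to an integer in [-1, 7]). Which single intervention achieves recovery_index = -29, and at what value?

Intervening on dose: recovery_index = -4*dose + 20. Reaching -29 requires dose = 49/4, not an integer.
Intervening on infusion_rate: with other inputs at their observed values, recovery_index = 3*infusion_rate - 32. Solving for -29 gives infusion_rate = 1, within [-1, 7].

set infusion_rate = 1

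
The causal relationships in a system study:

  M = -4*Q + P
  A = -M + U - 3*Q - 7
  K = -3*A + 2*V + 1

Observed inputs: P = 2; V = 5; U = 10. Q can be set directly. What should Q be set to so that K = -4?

Q = 4

Substituting into the M equation gives M = -4*Q + 2.
A becomes Q + 1.
This gives K = -3*Q + 8.
Solve -3*Q + 8 = -4: Q = (-4 - 8) / -3 = 4.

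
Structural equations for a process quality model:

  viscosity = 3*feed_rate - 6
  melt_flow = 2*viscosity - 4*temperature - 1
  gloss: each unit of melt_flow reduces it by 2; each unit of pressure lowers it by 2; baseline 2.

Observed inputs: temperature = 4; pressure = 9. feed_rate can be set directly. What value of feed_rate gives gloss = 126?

Substituting into the melt_flow equation gives melt_flow = 6*feed_rate - 29.
Substituting into the gloss equation gives gloss = -12*feed_rate + 42.
Solve -12*feed_rate + 42 = 126: feed_rate = (126 - 42) / -12 = -7.

feed_rate = -7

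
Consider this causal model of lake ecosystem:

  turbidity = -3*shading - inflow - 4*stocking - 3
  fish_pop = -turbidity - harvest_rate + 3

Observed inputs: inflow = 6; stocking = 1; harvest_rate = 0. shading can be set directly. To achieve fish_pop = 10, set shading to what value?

shading = -2

Substituting into the turbidity equation gives turbidity = -3*shading - 13.
This gives fish_pop = 3*shading + 16.
Solve 3*shading + 16 = 10: shading = (10 - 16) / 3 = -2.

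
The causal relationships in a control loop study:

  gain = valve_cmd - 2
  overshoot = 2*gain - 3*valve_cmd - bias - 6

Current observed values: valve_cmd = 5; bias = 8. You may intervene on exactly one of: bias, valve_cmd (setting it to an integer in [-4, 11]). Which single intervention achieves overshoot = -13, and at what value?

set bias = -2

Intervening on bias: with other inputs at their observed values, overshoot = -bias - 15. Solving for -13 gives bias = -2, within [-4, 11].
Intervening on valve_cmd: overshoot = -valve_cmd - 18. Reaching -13 requires valve_cmd = -5, outside [-4, 11].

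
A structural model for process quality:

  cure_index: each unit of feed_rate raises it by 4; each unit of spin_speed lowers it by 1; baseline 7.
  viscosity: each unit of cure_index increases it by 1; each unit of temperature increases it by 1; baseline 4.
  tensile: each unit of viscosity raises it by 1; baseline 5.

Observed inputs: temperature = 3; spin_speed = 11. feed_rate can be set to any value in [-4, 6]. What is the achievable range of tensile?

Substituting into the cure_index equation gives cure_index = 4*feed_rate - 4.
So viscosity = 4*feed_rate + 3.
This gives tensile = 4*feed_rate + 8.
Linear in feed_rate, so extremes are at the endpoints: feed_rate = -4 gives tensile = -8; feed_rate = 6 gives tensile = 32.

-8 to 32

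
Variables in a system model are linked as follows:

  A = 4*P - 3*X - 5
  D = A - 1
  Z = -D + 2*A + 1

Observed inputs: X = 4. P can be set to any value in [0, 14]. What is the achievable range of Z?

Substituting into the A equation gives A = 4*P - 17.
Substituting into the D equation gives D = 4*P - 18.
This gives Z = 4*P - 15.
Linear in P, so extremes are at the endpoints: P = 0 gives Z = -15; P = 14 gives Z = 41.

-15 to 41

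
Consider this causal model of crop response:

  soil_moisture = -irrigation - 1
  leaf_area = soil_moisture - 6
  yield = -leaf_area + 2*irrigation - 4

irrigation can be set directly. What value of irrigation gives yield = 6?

irrigation = 1

Substituting into the leaf_area equation gives leaf_area = -irrigation - 7.
Substituting into the yield equation gives yield = 3*irrigation + 3.
Solve 3*irrigation + 3 = 6: irrigation = (6 - 3) / 3 = 1.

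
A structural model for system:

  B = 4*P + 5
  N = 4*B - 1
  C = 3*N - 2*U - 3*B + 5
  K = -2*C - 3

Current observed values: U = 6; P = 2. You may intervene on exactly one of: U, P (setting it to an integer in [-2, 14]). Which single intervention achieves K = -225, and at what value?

Intervening on U: with other inputs at their observed values, K = 4*U - 241. Solving for -225 gives U = 4, within [-2, 14].
Intervening on P: K = -72*P - 73. Reaching -225 requires P = 19/9, not an integer.

set U = 4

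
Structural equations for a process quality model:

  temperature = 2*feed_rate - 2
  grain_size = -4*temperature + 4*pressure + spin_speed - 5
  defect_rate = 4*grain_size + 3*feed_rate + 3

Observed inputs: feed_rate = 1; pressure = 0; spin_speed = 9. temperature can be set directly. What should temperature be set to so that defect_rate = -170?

Intervening on temperature fixes its value directly, overriding its dependence on feed_rate.
Substituting into the grain_size equation gives grain_size = -4*temperature + 4.
Substituting into the defect_rate equation gives defect_rate = -16*temperature + 22.
Solve -16*temperature + 22 = -170: temperature = (-170 - 22) / -16 = 12.

temperature = 12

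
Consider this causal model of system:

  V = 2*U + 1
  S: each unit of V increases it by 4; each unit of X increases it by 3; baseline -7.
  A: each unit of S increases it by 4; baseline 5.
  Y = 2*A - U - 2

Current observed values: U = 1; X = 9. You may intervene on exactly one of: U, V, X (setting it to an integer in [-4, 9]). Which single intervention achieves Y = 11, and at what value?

set U = -3

Intervening on U: with other inputs at their observed values, Y = 63*U + 200. Solving for 11 gives U = -3, within [-4, 9].
Intervening on V: Y = 32*V + 167. Reaching 11 requires V = -39/8, not an integer.
Intervening on X: Y = 24*X + 47. Reaching 11 requires X = -3/2, not an integer.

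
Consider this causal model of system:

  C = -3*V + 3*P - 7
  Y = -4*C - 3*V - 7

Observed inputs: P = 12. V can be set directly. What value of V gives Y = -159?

V = -4

Substituting into the C equation gives C = -3*V + 29.
Substituting into the Y equation gives Y = 9*V - 123.
Solve 9*V - 123 = -159: V = (-159 + 123) / 9 = -4.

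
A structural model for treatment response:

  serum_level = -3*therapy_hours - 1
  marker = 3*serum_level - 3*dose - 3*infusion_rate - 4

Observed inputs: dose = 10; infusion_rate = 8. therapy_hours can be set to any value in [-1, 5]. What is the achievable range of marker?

Substituting into the marker equation gives marker = -9*therapy_hours - 61.
Linear in therapy_hours, so extremes are at the endpoints: therapy_hours = -1 gives marker = -52; therapy_hours = 5 gives marker = -106.

-106 to -52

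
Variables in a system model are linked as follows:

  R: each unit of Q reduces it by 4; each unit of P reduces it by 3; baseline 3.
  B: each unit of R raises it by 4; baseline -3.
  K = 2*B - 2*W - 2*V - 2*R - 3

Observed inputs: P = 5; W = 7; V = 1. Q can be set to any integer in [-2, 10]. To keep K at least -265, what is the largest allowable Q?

Substituting into the R equation gives R = -4*Q - 12.
B becomes -16*Q - 51.
So K = -24*Q - 97.
Require -24*Q - 97 ≥ -265, so Q ≤ 7.
The largest integer in [-2, 10] satisfying this is 7.

Q = 7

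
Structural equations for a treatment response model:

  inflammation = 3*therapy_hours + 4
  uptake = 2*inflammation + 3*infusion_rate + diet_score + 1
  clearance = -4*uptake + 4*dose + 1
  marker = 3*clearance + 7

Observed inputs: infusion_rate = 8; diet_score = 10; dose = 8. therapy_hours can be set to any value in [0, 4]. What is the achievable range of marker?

Substituting into the uptake equation gives uptake = 6*therapy_hours + 43.
Substituting into the clearance equation gives clearance = -24*therapy_hours - 139.
This gives marker = -72*therapy_hours - 410.
Linear in therapy_hours, so extremes are at the endpoints: therapy_hours = 0 gives marker = -410; therapy_hours = 4 gives marker = -698.

-698 to -410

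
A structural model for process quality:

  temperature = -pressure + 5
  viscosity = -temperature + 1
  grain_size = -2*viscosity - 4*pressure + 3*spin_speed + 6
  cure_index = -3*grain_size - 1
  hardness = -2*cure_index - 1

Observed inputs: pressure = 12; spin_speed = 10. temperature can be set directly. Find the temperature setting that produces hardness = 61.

temperature = 12

Intervening on temperature fixes its value directly, overriding its dependence on pressure.
Substituting into the grain_size equation gives grain_size = 2*temperature - 14.
So cure_index = -6*temperature + 41.
Substituting into the hardness equation gives hardness = 12*temperature - 83.
Solve 12*temperature - 83 = 61: temperature = (61 + 83) / 12 = 12.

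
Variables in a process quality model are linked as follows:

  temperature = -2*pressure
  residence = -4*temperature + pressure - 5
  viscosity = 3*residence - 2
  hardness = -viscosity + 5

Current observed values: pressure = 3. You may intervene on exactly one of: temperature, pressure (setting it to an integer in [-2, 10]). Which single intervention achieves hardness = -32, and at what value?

set pressure = 2

Intervening on temperature: hardness = 12*temperature + 13. Reaching -32 requires temperature = -15/4, not an integer.
Intervening on pressure: with other inputs at their observed values, hardness = -27*pressure + 22. Solving for -32 gives pressure = 2, within [-2, 10].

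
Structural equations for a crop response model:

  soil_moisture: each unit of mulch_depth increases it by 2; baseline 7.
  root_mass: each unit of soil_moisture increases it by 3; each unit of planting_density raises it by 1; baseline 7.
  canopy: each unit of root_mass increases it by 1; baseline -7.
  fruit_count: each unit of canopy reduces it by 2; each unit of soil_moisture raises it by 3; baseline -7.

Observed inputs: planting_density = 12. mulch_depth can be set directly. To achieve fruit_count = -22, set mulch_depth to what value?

mulch_depth = -5

Substituting into the root_mass equation gives root_mass = 6*mulch_depth + 40.
So canopy = 6*mulch_depth + 33.
This gives fruit_count = -6*mulch_depth - 52.
Solve -6*mulch_depth - 52 = -22: mulch_depth = (-22 + 52) / -6 = -5.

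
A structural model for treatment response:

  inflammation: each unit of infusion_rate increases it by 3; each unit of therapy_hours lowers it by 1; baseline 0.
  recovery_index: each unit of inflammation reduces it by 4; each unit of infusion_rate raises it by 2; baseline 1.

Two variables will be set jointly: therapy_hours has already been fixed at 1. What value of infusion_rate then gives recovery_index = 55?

With therapy_hours held at 1:
Substituting into the inflammation equation gives inflammation = 3*infusion_rate - 1.
Substituting into the recovery_index equation gives recovery_index = -10*infusion_rate + 5.
Solve -10*infusion_rate + 5 = 55: infusion_rate = (55 - 5) / -10 = -5.

infusion_rate = -5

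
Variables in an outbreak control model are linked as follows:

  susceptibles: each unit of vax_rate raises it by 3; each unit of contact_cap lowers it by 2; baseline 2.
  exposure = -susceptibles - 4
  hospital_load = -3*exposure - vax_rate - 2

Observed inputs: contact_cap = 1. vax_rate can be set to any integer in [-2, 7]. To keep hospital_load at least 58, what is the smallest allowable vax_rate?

Substituting into the susceptibles equation gives susceptibles = 3*vax_rate.
So exposure = -3*vax_rate - 4.
hospital_load becomes 8*vax_rate + 10.
Require 8*vax_rate + 10 ≥ 58, so vax_rate ≥ 6.
The smallest integer in [-2, 7] satisfying this is 6.

vax_rate = 6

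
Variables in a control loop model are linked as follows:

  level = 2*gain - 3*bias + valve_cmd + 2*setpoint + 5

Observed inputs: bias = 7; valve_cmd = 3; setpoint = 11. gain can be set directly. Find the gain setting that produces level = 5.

gain = -2

Substituting into the level equation gives level = 2*gain + 9.
Solve 2*gain + 9 = 5: gain = (5 - 9) / 2 = -2.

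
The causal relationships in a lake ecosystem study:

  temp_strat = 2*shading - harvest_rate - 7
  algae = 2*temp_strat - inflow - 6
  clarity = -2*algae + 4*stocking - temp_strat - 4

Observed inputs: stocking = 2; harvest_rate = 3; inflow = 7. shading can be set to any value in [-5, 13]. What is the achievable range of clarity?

-50 to 130

Substituting into the temp_strat equation gives temp_strat = 2*shading - 10.
So algae = 4*shading - 33.
Substituting into the clarity equation gives clarity = -10*shading + 80.
Linear in shading, so extremes are at the endpoints: shading = -5 gives clarity = 130; shading = 13 gives clarity = -50.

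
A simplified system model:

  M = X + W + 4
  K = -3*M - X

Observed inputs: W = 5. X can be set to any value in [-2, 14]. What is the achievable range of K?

Substituting into the M equation gives M = X + 9.
Substituting into the K equation gives K = -4*X - 27.
Linear in X, so extremes are at the endpoints: X = -2 gives K = -19; X = 14 gives K = -83.

-83 to -19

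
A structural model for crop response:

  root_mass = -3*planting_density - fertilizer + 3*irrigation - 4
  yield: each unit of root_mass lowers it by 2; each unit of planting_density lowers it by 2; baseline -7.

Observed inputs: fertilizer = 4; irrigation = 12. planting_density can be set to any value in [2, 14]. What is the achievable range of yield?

Substituting into the root_mass equation gives root_mass = -3*planting_density + 28.
Substituting into the yield equation gives yield = 4*planting_density - 63.
Linear in planting_density, so extremes are at the endpoints: planting_density = 2 gives yield = -55; planting_density = 14 gives yield = -7.

-55 to -7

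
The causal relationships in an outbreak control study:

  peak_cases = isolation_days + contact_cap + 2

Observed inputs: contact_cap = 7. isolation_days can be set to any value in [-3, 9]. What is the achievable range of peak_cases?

6 to 18

Substituting into the peak_cases equation gives peak_cases = isolation_days + 9.
Linear in isolation_days, so extremes are at the endpoints: isolation_days = -3 gives peak_cases = 6; isolation_days = 9 gives peak_cases = 18.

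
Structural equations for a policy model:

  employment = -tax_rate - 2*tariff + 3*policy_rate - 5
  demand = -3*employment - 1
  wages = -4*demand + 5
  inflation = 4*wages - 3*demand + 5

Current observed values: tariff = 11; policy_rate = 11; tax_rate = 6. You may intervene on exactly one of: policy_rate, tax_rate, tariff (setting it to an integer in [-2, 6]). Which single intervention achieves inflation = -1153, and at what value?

set policy_rate = 4

Intervening on policy_rate: with other inputs at their observed values, inflation = 171*policy_rate - 1837. Solving for -1153 gives policy_rate = 4, within [-2, 6].
Intervening on tax_rate: inflation = -57*tax_rate + 386. Reaching -1153 requires tax_rate = 27, outside [-2, 6].
Intervening on tariff: inflation = -114*tariff + 1298. Reaching -1153 requires tariff = 43/2, not an integer.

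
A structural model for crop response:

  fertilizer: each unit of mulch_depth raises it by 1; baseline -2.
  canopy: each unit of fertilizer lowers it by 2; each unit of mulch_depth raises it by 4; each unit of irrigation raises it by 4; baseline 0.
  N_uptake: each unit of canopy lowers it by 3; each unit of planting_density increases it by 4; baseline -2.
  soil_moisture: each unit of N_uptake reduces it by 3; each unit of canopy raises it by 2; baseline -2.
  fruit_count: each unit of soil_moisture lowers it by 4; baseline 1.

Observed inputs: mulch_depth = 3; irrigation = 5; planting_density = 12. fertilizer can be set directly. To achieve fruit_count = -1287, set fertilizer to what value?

Intervening on fertilizer fixes its value directly, overriding its dependence on mulch_depth.
Substituting into the canopy equation gives canopy = -2*fertilizer + 32.
So N_uptake = 6*fertilizer - 50.
This gives soil_moisture = -22*fertilizer + 212.
Substituting into the fruit_count equation gives fruit_count = 88*fertilizer - 847.
Solve 88*fertilizer - 847 = -1287: fertilizer = (-1287 + 847) / 88 = -5.

fertilizer = -5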